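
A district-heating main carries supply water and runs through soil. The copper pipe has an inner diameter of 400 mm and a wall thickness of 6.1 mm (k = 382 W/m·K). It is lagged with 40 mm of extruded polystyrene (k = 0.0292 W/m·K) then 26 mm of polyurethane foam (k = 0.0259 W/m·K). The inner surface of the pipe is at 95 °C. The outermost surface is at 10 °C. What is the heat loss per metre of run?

Treating each annulus and film as a series resistance:
R_copper pipe wall = ln(206.1/200)/(2π×382×1) = 1.252×10^-5 K/W
R_extruded polystyrene = ln(246.1/206.1)/(2π×0.0292×1) = 0.9668 K/W
R_polyurethane foam = ln(272.1/246.1)/(2π×0.0259×1) = 0.6172 K/W
R_total = 1.584 K/W
Q = ΔT/R_total = 85/1.584

q′ ≈ 53.7 W/m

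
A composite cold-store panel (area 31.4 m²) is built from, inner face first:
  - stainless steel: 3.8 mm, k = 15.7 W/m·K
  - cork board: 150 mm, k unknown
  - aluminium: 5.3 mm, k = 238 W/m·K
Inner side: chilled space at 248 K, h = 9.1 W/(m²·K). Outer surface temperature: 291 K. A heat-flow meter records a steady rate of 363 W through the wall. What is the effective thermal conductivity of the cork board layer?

k ≈ 0.0416 W/(m·K)

Model the wall as resistances in series:
R_inner film = 1/(h_i·A) = 1/(9.1×31.4) = 0.0035 K/W
R_stainless steel = L/(kA) = 0.0038/(15.7×31.4) = 7.708×10^-6 K/W
R_aluminium = L/(kA) = 0.0053/(238×31.4) = 7.092×10^-7 K/W
Sum of known resistances R_other = 0.003508 K/W
Total R = ΔT/Q = 43/363 = 0.1185 K/W
R_cork board = R_total − R_other = 0.1149 K/W
k = L/(R·A) = 0.15/(0.1149×31.4)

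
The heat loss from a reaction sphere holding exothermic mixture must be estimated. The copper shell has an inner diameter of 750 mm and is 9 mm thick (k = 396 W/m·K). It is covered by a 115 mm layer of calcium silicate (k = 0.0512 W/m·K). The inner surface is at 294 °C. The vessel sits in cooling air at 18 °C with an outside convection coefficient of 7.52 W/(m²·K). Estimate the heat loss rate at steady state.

Q ≈ 283 W

Spherical conduction: R = (1/r_in − 1/r_out)/(4πk) per layer; series-sum.
R_copper shell = (1/0.375 − 1/0.384)/(4π×396) = 1.256×10^-5 K/W
R_calcium silicate = (1/0.384 − 1/0.499)/(4π×0.0512) = 0.9328 K/W
R_outer film = 1/(h·4πr_o²) = 1/(7.52×4π×0.499²) = 0.0425 K/W
R_total = 0.9753 K/W
Q = ΔT/R_total = 276/0.9753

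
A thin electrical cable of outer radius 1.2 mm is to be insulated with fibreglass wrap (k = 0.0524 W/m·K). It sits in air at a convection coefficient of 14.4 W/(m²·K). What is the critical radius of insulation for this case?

r_cr ≈ 3.64 mm

For a cylinder r_cr = k/h = 0.0524/14.4
r_cr = 3.64 mm; since the bare radius (1.2 mm) is below r_cr, adding a thin layer of insulation will *increase* heat loss.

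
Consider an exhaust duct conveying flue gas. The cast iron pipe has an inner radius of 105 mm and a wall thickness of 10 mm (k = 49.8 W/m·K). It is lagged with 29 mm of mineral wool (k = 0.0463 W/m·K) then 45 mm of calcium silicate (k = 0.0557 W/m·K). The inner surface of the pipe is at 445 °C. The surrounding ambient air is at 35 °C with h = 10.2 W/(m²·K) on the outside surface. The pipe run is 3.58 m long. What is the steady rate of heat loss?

Radial resistances (cylindrical: R_cond = ln(r_o/r_i)/(2πkL), R_conv = 1/(h·2πrL)):
R_cast iron pipe wall = ln(115/105)/(2π×49.8×3.58) = 8.121×10^-5 K/W
R_mineral wool = ln(144/115)/(2π×0.0463×3.58) = 0.2159 K/W
R_calcium silicate = ln(189/144)/(2π×0.0557×3.58) = 0.217 K/W
R_outer film = 1/(h_o·2πr_oL) = 1/(10.2×2π×0.189×3.58) = 0.02306 K/W
R_total = 0.4561 K/W
Q = ΔT/R_total = 410/0.4561

Q ≈ 899 W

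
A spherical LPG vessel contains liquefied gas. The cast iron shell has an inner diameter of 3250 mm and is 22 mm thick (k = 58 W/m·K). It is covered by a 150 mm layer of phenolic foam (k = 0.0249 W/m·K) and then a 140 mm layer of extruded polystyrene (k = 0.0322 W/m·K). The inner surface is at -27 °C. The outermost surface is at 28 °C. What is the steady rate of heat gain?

Radial (spherical) resistances in series:
R_cast iron shell = (1/1.625 − 1/1.647)/(4π×58) = 1.128×10^-5 K/W
R_phenolic foam = (1/1.647 − 1/1.797)/(4π×0.0249) = 0.162 K/W
R_extruded polystyrene = (1/1.797 − 1/1.937)/(4π×0.0322) = 0.0994 K/W
R_total = 0.2614 K/W
Q = ΔT/R_total = 55/0.2614

Q ≈ 210 W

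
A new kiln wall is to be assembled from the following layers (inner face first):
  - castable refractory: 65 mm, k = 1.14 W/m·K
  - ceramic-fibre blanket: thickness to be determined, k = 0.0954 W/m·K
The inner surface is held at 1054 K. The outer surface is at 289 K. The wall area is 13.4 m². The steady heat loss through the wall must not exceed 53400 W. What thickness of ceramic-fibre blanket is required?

L ≈ 12.9 mm

Model the wall as resistances in series:
R_castable refractory = L/(kA) = 0.065/(1.14×13.4) = 0.004255 K/W
Sum of the known resistances R_other = 0.004255 K/W
Required total resistance R_tot = ΔT/Q_allow = 765/53400 = 0.01433 K/W
R_ceramic-fibre blanket = R_tot − R_other = 0.01007 K/W
L = R·k·A = 0.01007×0.0954×13.4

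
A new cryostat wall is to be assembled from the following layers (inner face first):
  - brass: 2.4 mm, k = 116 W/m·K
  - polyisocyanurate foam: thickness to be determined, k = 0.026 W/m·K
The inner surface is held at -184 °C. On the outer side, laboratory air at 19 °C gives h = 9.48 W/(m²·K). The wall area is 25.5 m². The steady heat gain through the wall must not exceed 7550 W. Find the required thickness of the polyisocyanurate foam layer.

Model the wall as resistances in series:
R_brass = L/(kA) = 0.0024/(116×25.5) = 8.114×10^-7 K/W
R_outer film = 1/(h_o·A) = 1/(9.48×25.5) = 0.004137 K/W
Sum of the known resistances R_other = 0.004137 K/W
Required total resistance R_tot = ΔT/Q_allow = 203/7550 = 0.02689 K/W
R_polyisocyanurate foam = R_tot − R_other = 0.02275 K/W
L = R·k·A = 0.02275×0.026×25.5

L ≈ 15.1 mm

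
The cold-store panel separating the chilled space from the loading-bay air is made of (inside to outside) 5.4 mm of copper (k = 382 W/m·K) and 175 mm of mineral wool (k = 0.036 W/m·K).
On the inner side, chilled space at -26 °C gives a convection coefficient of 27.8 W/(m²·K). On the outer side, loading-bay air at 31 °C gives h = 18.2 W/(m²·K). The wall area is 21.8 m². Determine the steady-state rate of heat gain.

Q ≈ 251 W

Model the wall as resistances in series:
R_inner film = 1/(h_i·A) = 1/(27.8×21.8) = 0.00165 K/W
R_copper = L/(kA) = 0.0054/(382×21.8) = 6.484×10^-7 K/W
R_mineral wool = L/(kA) = 0.175/(0.036×21.8) = 0.223 K/W
R_outer film = 1/(h_o·A) = 1/(18.2×21.8) = 0.00252 K/W
R_total = 0.2272 K/W
Q = ΔT / R_total = 57 / 0.2272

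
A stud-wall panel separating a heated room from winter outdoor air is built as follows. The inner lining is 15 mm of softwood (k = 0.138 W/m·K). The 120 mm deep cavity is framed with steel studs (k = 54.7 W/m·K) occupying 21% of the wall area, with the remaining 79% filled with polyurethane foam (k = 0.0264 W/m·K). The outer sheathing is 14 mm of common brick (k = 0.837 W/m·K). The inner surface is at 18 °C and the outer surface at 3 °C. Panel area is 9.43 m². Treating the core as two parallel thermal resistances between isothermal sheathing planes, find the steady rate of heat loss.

Q ≈ 1040 W

Sheathing layers in series; stud and cavity paths in parallel between them.
R_inner = 0.015/(0.138×9.43) = 0.01153 K/W
R_stud  = 0.12/(54.7×0.21×9.43) = 0.001108 K/W
R_cav   = 0.12/(0.0264×0.79×9.43) = 0.6102 K/W
1/R_core = 1/R_stud + 1/R_cav → R_core = 0.001106 K/W
R_outer = 0.014/(0.837×9.43) = 0.001774 K/W
R_total = 0.01441 K/W
Q = ΔT/R_total = 15/0.01441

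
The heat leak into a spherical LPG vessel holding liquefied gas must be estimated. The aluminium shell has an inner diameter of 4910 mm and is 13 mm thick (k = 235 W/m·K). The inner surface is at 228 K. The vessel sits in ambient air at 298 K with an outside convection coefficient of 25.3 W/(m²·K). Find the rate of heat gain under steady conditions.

Q ≈ 135000 W

For a spherical shell R = (1/r₁ − 1/r₂)/(4πk); film R = 1/(h·4πr²). In series:
R_aluminium shell = (1/2.455 − 1/2.468)/(4π×235) = 7.266×10^-7 K/W
R_outer film = 1/(h·4πr_o²) = 1/(25.3×4π×2.468²) = 5.164×10^-4 K/W
R_total = 5.171×10^-4 K/W
Q = ΔT/R_total = 70/5.171×10^-4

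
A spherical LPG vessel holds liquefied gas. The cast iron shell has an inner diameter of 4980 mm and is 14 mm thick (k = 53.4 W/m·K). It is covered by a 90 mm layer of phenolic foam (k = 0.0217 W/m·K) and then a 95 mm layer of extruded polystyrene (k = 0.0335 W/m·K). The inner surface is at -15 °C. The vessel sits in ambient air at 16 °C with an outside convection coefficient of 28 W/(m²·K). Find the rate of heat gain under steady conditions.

Q ≈ 371 W

For a spherical shell R = (1/r₁ − 1/r₂)/(4πk); film R = 1/(h·4πr²). In series:
R_cast iron shell = (1/2.49 − 1/2.504)/(4π×53.4) = 3.346×10^-6 K/W
R_phenolic foam = (1/2.504 − 1/2.594)/(4π×0.0217) = 0.05081 K/W
R_extruded polystyrene = (1/2.594 − 1/2.689)/(4π×0.0335) = 0.03235 K/W
R_outer film = 1/(h·4πr_o²) = 1/(28×4π×2.689²) = 3.931×10^-4 K/W
R_total = 0.08356 K/W
Q = ΔT/R_total = 31/0.08356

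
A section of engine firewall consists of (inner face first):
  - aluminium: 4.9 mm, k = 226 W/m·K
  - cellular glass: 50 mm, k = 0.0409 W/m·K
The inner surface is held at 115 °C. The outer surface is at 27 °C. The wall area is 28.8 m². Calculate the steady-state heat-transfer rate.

Q ≈ 2070 W

Using the resistance-network approach (series):
R_aluminium = L/(kA) = 0.0049/(226×28.8) = 7.528×10^-7 K/W
R_cellular glass = L/(kA) = 0.05/(0.0409×28.8) = 0.04245 K/W
R_total = 0.04245 K/W
Q = ΔT / R_total = 88 / 0.04245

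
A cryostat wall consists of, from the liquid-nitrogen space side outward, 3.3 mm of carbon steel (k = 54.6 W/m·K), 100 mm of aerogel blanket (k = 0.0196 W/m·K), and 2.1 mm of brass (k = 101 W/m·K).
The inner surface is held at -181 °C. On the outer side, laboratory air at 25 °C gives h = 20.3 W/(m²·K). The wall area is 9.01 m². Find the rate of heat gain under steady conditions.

Using the resistance-network approach (series):
R_carbon steel = L/(kA) = 0.0033/(54.6×9.01) = 6.708×10^-6 K/W
R_aerogel blanket = L/(kA) = 0.1/(0.0196×9.01) = 0.5663 K/W
R_brass = L/(kA) = 0.0021/(101×9.01) = 2.308×10^-6 K/W
R_outer film = 1/(h_o·A) = 1/(20.3×9.01) = 0.005467 K/W
R_total = 0.5717 K/W
Q = ΔT / R_total = 206 / 0.5717

Q ≈ 360 W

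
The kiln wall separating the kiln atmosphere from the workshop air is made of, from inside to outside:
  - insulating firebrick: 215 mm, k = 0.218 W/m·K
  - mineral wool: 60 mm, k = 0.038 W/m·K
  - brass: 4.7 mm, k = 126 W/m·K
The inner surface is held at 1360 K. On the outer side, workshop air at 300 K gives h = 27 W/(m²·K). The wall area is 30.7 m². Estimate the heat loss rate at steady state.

Treating each layer as a thermal resistance in series:
R_insulating firebrick = L/(kA) = 0.215/(0.218×30.7) = 0.03213 K/W
R_mineral wool = L/(kA) = 0.06/(0.038×30.7) = 0.05143 K/W
R_brass = L/(kA) = 0.0047/(126×30.7) = 1.215×10^-6 K/W
R_outer film = 1/(h_o·A) = 1/(27×30.7) = 0.001206 K/W
R_total = 0.08476 K/W
Q = ΔT / R_total = 1060 / 0.08476

Q ≈ 12500 W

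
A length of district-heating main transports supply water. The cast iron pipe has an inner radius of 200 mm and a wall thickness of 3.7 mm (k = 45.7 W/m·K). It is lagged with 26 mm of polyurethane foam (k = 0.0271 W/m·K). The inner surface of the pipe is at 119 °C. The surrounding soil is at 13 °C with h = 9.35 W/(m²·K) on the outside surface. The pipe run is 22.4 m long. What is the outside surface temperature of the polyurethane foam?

T ≈ 23.1 °C

Radial resistances (cylindrical: R_cond = ln(r_o/r_i)/(2πkL), R_conv = 1/(h·2πrL)):
R_cast iron pipe wall = ln(203.7/200)/(2π×45.7×22.4) = 2.85×10^-6 K/W
R_polyurethane foam = ln(229.7/203.7)/(2π×0.0271×22.4) = 0.03149 K/W
R_outer film = 1/(h_o·2πr_oL) = 1/(9.35×2π×0.2297×22.4) = 0.003308 K/W
R_total = 0.03481 K/W
Q = ΔT/R_total = 106/0.03481
Q = 3050 W
T_interface = T_inner − Q·ΣR(inner→interface) = 119 − 3050×0.0315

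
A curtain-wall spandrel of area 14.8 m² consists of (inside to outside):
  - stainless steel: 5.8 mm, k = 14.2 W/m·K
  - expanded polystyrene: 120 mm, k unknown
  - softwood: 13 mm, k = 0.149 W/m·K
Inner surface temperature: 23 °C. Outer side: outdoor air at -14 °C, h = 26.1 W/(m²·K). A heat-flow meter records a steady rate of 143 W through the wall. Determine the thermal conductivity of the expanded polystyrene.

k ≈ 0.0324 W/(m·K)

Thermal resistances in series:
R_stainless steel = L/(kA) = 0.0058/(14.2×14.8) = 2.76×10^-5 K/W
R_softwood = L/(kA) = 0.013/(0.149×14.8) = 0.005895 K/W
R_outer film = 1/(h_o·A) = 1/(26.1×14.8) = 0.002589 K/W
Sum of known resistances R_other = 0.008512 K/W
Total R = ΔT/Q = 37/143 = 0.2587 K/W
R_expanded polystyrene = R_total − R_other = 0.2502 K/W
k = L/(R·A) = 0.12/(0.2502×14.8)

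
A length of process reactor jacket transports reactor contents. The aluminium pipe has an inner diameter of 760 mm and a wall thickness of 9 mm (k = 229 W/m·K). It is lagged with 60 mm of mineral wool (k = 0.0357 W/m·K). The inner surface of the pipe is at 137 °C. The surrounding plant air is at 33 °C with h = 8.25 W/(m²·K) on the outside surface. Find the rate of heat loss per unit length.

q′ ≈ 152 W/m

Treating each annulus and film as a series resistance:
R_aluminium pipe wall = ln(389/380)/(2π×229×1) = 1.627×10^-5 K/W
R_mineral wool = ln(449/389)/(2π×0.0357×1) = 0.6395 K/W
R_outer film = 1/(h_o·2πr_oL) = 1/(8.25×2π×0.449×1) = 0.04297 K/W
R_total = 0.6825 K/W
Q = ΔT/R_total = 104/0.6825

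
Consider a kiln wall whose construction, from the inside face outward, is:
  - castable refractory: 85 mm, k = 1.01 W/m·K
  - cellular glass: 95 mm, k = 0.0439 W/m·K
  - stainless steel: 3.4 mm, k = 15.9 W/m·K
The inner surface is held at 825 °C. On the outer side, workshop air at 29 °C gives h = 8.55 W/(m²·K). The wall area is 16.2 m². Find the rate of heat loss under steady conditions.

Q ≈ 5450 W

Using the resistance-network approach (series):
R_castable refractory = L/(kA) = 0.085/(1.01×16.2) = 0.005195 K/W
R_cellular glass = L/(kA) = 0.095/(0.0439×16.2) = 0.1336 K/W
R_stainless steel = L/(kA) = 0.0034/(15.9×16.2) = 1.32×10^-5 K/W
R_outer film = 1/(h_o·A) = 1/(8.55×16.2) = 0.00722 K/W
R_total = 0.146 K/W
Q = ΔT / R_total = 796 / 0.146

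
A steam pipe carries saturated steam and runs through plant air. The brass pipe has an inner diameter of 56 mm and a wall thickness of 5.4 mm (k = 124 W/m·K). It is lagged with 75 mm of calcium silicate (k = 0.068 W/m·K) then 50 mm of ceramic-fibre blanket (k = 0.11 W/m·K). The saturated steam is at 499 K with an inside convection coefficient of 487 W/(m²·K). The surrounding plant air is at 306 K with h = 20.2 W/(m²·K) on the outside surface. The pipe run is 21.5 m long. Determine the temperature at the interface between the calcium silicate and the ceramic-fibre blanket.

Per-layer cylindrical resistances, series-summed:
R_inner film = 1/(h_i·2πr₁L) = 1/(487×2π×0.028×21.5) = 5.429×10^-4 K/W
R_brass pipe wall = ln(33.4/28)/(2π×124×21.5) = 1.053×10^-5 K/W
R_calcium silicate = ln(108.4/33.4)/(2π×0.068×21.5) = 0.1282 K/W
R_ceramic-fibre blanket = ln(158.4/108.4)/(2π×0.11×21.5) = 0.02553 K/W
R_outer film = 1/(h_o·2πr_oL) = 1/(20.2×2π×0.1584×21.5) = 0.002314 K/W
R_total = 0.1566 K/W
Q = ΔT/R_total = 193/0.1566
Q = 1230 W
T_interface = T_inner − Q·ΣR(inner→interface) = 499 − 1230×0.1287

T ≈ 340 K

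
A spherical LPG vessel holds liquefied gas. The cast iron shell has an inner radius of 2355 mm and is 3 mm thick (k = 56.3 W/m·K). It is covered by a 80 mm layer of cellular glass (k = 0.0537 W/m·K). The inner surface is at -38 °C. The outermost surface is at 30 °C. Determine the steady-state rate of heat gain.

Each spherical layer contributes R = (1/r_i − 1/r_o)/(4πk):
R_cast iron shell = (1/2.355 − 1/2.358)/(4π×56.3) = 7.636×10^-7 K/W
R_cellular glass = (1/2.358 − 1/2.438)/(4π×0.0537) = 0.02062 K/W
R_total = 0.02062 K/W
Q = ΔT/R_total = 68/0.02062

Q ≈ 3300 W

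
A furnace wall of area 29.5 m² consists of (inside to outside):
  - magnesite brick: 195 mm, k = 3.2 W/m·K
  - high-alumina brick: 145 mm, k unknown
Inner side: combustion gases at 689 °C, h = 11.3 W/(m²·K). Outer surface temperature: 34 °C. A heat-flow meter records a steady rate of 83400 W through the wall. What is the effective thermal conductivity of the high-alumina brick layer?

k ≈ 1.76 W/(m·K)

Series thermal resistances:
R_inner film = 1/(h_i·A) = 1/(11.3×29.5) = 0.003 K/W
R_magnesite brick = L/(kA) = 0.195/(3.2×29.5) = 0.002066 K/W
Sum of known resistances R_other = 0.005066 K/W
Total R = ΔT/Q = 655/83400 = 0.007854 K/W
R_high-alumina brick = R_total − R_other = 0.002788 K/W
k = L/(R·A) = 0.145/(0.002788×29.5)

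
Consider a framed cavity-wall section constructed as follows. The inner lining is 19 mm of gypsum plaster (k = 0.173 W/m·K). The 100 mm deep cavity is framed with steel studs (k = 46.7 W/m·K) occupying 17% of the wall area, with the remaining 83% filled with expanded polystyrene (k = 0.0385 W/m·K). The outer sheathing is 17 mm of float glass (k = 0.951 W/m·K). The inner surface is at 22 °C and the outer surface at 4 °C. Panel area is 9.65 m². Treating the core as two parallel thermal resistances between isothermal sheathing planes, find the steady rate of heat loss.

Q ≈ 1240 W

Sheathing layers in series; stud and cavity paths in parallel between them.
R_inner = 0.019/(0.173×9.65) = 0.01138 K/W
R_stud  = 0.1/(46.7×0.17×9.65) = 0.001305 K/W
R_cav   = 0.1/(0.0385×0.83×9.65) = 0.3243 K/W
1/R_core = 1/R_stud + 1/R_cav → R_core = 0.0013 K/W
R_outer = 0.017/(0.951×9.65) = 0.001852 K/W
R_total = 0.01453 K/W
Q = ΔT/R_total = 18/0.01453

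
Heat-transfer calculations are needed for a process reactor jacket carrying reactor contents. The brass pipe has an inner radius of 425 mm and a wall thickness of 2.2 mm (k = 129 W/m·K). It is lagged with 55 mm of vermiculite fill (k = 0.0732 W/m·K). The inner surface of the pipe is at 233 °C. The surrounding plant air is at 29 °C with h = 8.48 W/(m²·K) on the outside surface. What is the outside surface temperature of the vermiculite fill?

T ≈ 55.3 °C

Treating each annulus and film as a series resistance:
R_brass pipe wall = ln(427.2/425)/(2π×129×1) = 6.37×10^-6 K/W
R_vermiculite fill = ln(482.2/427.2)/(2π×0.0732×1) = 0.2633 K/W
R_outer film = 1/(h_o·2πr_oL) = 1/(8.48×2π×0.4822×1) = 0.03892 K/W
R_total = 0.3022 K/W
Q = ΔT/R_total = 204/0.3022
Q = 675 W/m
T_interface = T_inner − Q·ΣR(inner→interface) = 233 − 675×0.2633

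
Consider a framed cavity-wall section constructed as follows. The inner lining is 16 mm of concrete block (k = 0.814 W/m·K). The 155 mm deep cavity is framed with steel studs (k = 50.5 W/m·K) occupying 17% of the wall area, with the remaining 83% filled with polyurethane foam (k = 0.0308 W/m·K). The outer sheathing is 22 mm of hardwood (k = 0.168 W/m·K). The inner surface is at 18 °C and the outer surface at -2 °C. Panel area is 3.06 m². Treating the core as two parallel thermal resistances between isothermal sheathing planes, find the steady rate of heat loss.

Sheathing layers in series; stud and cavity paths in parallel between them.
R_inner = 0.016/(0.814×3.06) = 0.006424 K/W
R_stud  = 0.155/(50.5×0.17×3.06) = 0.0059 K/W
R_cav   = 0.155/(0.0308×0.83×3.06) = 1.981 K/W
1/R_core = 1/R_stud + 1/R_cav → R_core = 0.005883 K/W
R_outer = 0.022/(0.168×3.06) = 0.04279 K/W
R_total = 0.0551 K/W
Q = ΔT/R_total = 20/0.0551

Q ≈ 363 W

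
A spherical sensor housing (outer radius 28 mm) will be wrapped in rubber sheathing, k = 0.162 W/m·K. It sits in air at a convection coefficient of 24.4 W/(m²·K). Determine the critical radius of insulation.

r_cr ≈ 13.3 mm

For a sphere r_cr = 2k/h = 2×0.162/24.4
r_cr = 13.3 mm; since the bare radius (28 mm) is above r_cr, any added insulation will reduce heat loss.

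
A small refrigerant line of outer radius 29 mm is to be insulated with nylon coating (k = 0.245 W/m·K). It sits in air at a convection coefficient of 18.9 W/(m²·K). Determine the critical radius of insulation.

r_cr ≈ 13 mm

For a cylinder r_cr = k/h = 0.245/18.9
r_cr = 13 mm; since the bare radius (29 mm) is above r_cr, any added insulation will reduce heat loss.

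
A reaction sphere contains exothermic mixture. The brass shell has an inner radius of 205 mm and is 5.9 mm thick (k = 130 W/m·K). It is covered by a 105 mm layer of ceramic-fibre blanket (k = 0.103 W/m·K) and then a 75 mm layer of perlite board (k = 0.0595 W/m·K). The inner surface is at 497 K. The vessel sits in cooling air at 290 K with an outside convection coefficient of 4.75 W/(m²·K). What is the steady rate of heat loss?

Q ≈ 96.7 W

Spherical conduction: R = (1/r_in − 1/r_out)/(4πk) per layer; series-sum.
R_brass shell = (1/0.205 − 1/0.2109)/(4π×130) = 8.353×10^-5 K/W
R_ceramic-fibre blanket = (1/0.2109 − 1/0.3159)/(4π×0.103) = 1.218 K/W
R_perlite board = (1/0.3159 − 1/0.3909)/(4π×0.0595) = 0.8123 K/W
R_outer film = 1/(h·4πr_o²) = 1/(4.75×4π×0.3909²) = 0.1096 K/W
R_total = 2.14 K/W
Q = ΔT/R_total = 207/2.14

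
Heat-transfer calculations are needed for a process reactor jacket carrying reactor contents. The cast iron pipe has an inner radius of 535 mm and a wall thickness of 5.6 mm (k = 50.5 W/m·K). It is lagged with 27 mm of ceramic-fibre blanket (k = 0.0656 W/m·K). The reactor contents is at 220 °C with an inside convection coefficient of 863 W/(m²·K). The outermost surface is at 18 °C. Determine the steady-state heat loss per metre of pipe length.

Treating each annulus and film as a series resistance:
R_inner film = 1/(h_i·2πr₁L) = 1/(863×2π×0.535×1) = 3.447×10^-4 K/W
R_cast iron pipe wall = ln(540.6/535)/(2π×50.5×1) = 3.282×10^-5 K/W
R_ceramic-fibre blanket = ln(567.6/540.6)/(2π×0.0656×1) = 0.1182 K/W
R_total = 0.1186 K/W
Q = ΔT/R_total = 202/0.1186

q′ ≈ 1700 W/m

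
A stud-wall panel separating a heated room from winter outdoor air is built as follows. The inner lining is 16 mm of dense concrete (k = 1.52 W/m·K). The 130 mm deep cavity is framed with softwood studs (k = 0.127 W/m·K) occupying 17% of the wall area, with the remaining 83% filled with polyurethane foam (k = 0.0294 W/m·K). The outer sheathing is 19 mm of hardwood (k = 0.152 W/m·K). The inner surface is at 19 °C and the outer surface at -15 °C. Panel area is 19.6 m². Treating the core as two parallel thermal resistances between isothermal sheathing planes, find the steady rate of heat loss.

Sheathing layers in series; stud and cavity paths in parallel between them.
R_inner = 0.016/(1.52×19.6) = 5.371×10^-4 K/W
R_stud  = 0.13/(0.127×0.17×19.6) = 0.3072 K/W
R_cav   = 0.13/(0.0294×0.83×19.6) = 0.2718 K/W
1/R_core = 1/R_stud + 1/R_cav → R_core = 0.1442 K/W
R_outer = 0.019/(0.152×19.6) = 0.006378 K/W
R_total = 0.1511 K/W
Q = ΔT/R_total = 34/0.1511

Q ≈ 225 W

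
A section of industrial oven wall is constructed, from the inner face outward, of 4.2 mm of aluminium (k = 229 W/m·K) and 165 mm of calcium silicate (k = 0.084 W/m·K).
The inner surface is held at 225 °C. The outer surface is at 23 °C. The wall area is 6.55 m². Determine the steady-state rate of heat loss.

Treating each layer as a thermal resistance in series:
R_aluminium = L/(kA) = 0.0042/(229×6.55) = 2.8×10^-6 K/W
R_calcium silicate = L/(kA) = 0.165/(0.084×6.55) = 0.2999 K/W
R_total = 0.2999 K/W
Q = ΔT / R_total = 202 / 0.2999

Q ≈ 674 W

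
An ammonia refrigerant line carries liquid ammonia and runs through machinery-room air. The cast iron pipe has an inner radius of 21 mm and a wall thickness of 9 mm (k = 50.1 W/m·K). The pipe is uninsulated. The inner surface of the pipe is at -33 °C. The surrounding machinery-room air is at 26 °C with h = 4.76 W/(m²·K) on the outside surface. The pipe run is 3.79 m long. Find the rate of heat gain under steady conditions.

Cylindrical conduction, so R = ln(r₂/r₁)/(2πkL) per layer, in series:
R_cast iron pipe wall = ln(30/21)/(2π×50.1×3.79) = 2.99×10^-4 K/W
R_outer film = 1/(h_o·2πr_oL) = 1/(4.76×2π×0.03×3.79) = 0.2941 K/W
R_total = 0.2944 K/W
Q = ΔT/R_total = 59/0.2944

Q ≈ 200 W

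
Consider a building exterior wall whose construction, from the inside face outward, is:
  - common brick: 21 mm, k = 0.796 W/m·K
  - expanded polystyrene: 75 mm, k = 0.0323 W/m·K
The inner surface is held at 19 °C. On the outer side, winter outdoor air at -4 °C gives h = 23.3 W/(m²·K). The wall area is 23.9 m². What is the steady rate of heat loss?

Using the resistance-network approach (series):
R_common brick = L/(kA) = 0.021/(0.796×23.9) = 0.001104 K/W
R_expanded polystyrene = L/(kA) = 0.075/(0.0323×23.9) = 0.09715 K/W
R_outer film = 1/(h_o·A) = 1/(23.3×23.9) = 0.001796 K/W
R_total = 0.1001 K/W
Q = ΔT / R_total = 23 / 0.1001

Q ≈ 230 W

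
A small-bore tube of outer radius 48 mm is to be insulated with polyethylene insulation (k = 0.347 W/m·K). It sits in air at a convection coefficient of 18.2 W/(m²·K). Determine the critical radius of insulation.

r_cr ≈ 19.1 mm

For a cylinder r_cr = k/h = 0.347/18.2
r_cr = 19.1 mm; since the bare radius (48 mm) is above r_cr, any added insulation will reduce heat loss.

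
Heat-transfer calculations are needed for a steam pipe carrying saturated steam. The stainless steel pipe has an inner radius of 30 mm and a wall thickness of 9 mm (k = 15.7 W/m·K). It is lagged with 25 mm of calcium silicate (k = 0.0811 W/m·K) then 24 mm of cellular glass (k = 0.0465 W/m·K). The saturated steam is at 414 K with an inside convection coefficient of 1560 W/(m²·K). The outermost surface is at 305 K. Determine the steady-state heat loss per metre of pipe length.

q′ ≈ 52.7 W/m

Radial resistances (cylindrical: R_cond = ln(r_o/r_i)/(2πkL), R_conv = 1/(h·2πrL)):
R_inner film = 1/(h_i·2πr₁L) = 1/(1560×2π×0.03×1) = 0.003401 K/W
R_stainless steel pipe wall = ln(39/30)/(2π×15.7×1) = 0.00266 K/W
R_calcium silicate = ln(64/39)/(2π×0.0811×1) = 0.972 K/W
R_cellular glass = ln(88/64)/(2π×0.0465×1) = 1.09 K/W
R_total = 2.068 K/W
Q = ΔT/R_total = 109/2.068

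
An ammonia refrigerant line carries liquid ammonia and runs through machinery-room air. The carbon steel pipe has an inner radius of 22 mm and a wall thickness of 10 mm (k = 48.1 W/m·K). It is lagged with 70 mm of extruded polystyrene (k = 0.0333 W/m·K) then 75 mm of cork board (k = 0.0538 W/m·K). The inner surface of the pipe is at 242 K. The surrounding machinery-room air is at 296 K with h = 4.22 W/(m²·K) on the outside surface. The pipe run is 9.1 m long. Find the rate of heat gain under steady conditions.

Q ≈ 66.5 W

Per-layer cylindrical resistances, series-summed:
R_carbon steel pipe wall = ln(32/22)/(2π×48.1×9.1) = 1.362×10^-4 K/W
R_extruded polystyrene = ln(102/32)/(2π×0.0333×9.1) = 0.6088 K/W
R_cork board = ln(177/102)/(2π×0.0538×9.1) = 0.1792 K/W
R_outer film = 1/(h_o·2πr_oL) = 1/(4.22×2π×0.177×9.1) = 0.02341 K/W
R_total = 0.8116 K/W
Q = ΔT/R_total = 54/0.8116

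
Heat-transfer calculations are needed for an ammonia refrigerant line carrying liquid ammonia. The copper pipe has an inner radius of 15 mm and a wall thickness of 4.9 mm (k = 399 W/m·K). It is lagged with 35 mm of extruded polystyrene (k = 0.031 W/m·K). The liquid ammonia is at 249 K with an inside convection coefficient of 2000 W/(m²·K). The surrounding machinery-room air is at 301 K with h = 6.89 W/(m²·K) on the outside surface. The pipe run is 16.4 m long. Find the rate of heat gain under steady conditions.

Q ≈ 151 W

Per-layer cylindrical resistances, series-summed:
R_inner film = 1/(h_i·2πr₁L) = 1/(2000×2π×0.015×16.4) = 3.235×10^-4 K/W
R_copper pipe wall = ln(19.9/15)/(2π×399×16.4) = 6.875×10^-6 K/W
R_extruded polystyrene = ln(54.9/19.9)/(2π×0.031×16.4) = 0.3177 K/W
R_outer film = 1/(h_o·2πr_oL) = 1/(6.89×2π×0.0549×16.4) = 0.02566 K/W
R_total = 0.3437 K/W
Q = ΔT/R_total = 52/0.3437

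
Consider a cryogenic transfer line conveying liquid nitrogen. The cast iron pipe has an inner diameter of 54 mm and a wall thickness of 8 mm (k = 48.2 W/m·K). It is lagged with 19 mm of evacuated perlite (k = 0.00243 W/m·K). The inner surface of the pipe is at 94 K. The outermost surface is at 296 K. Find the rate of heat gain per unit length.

q′ ≈ 7.11 W/m

For a radial system each layer contributes R = ln(r_out/r_in)/(2πkL); films add R = 1/(hA).
R_cast iron pipe wall = ln(35/27)/(2π×48.2×1) = 8.569×10^-4 K/W
R_evacuated perlite = ln(54/35)/(2π×0.00243×1) = 28.4 K/W
R_total = 28.4 K/W
Q = ΔT/R_total = 202/28.4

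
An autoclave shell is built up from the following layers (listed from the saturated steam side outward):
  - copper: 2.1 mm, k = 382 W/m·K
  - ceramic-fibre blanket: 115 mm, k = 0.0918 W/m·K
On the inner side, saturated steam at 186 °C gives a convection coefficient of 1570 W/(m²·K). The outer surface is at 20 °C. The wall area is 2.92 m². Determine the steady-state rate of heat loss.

Q ≈ 387 W

Model the wall as resistances in series:
R_inner film = 1/(h_i·A) = 1/(1570×2.92) = 2.181×10^-4 K/W
R_copper = L/(kA) = 0.0021/(382×2.92) = 1.883×10^-6 K/W
R_ceramic-fibre blanket = L/(kA) = 0.115/(0.0918×2.92) = 0.429 K/W
R_total = 0.4292 K/W
Q = ΔT / R_total = 166 / 0.4292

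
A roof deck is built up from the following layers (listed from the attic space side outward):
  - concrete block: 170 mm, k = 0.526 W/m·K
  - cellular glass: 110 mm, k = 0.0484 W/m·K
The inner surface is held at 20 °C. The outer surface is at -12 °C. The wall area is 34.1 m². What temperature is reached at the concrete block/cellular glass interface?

T ≈ 16 °C

Model the wall as resistances in series:
R_concrete block = L/(kA) = 0.17/(0.526×34.1) = 0.009478 K/W
R_cellular glass = L/(kA) = 0.11/(0.0484×34.1) = 0.06665 K/W
R_total = 0.07613 K/W;  Q = ΔT/R_total = 32/0.07613 = 420.4 W
T_interface = T_inner − Q·ΣR(inner→interface) = 20 − 420×0.009478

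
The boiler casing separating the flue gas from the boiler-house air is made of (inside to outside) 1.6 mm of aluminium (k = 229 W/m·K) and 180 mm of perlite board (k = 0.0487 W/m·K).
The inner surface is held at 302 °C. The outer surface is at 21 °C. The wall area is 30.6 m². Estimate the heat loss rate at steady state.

Q ≈ 2330 W

Series thermal resistances:
R_aluminium = L/(kA) = 0.0016/(229×30.6) = 2.283×10^-7 K/W
R_perlite board = L/(kA) = 0.18/(0.0487×30.6) = 0.1208 K/W
R_total = 0.1208 K/W
Q = ΔT / R_total = 281 / 0.1208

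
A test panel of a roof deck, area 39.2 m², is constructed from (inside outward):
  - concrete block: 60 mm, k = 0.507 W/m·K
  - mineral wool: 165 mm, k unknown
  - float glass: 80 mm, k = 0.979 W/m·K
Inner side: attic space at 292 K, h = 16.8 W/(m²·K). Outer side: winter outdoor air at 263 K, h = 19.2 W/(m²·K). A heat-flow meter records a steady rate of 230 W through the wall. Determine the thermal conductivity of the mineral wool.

k ≈ 0.0356 W/(m·K)

Thermal resistances in series:
R_inner film = 1/(h_i·A) = 1/(16.8×39.2) = 0.001518 K/W
R_concrete block = L/(kA) = 0.06/(0.507×39.2) = 0.003019 K/W
R_float glass = L/(kA) = 0.08/(0.979×39.2) = 0.002085 K/W
R_outer film = 1/(h_o·A) = 1/(19.2×39.2) = 0.001329 K/W
Sum of known resistances R_other = 0.007951 K/W
Total R = ΔT/Q = 29/230 = 0.1261 K/W
R_mineral wool = R_total − R_other = 0.1181 K/W
k = L/(R·A) = 0.165/(0.1181×39.2)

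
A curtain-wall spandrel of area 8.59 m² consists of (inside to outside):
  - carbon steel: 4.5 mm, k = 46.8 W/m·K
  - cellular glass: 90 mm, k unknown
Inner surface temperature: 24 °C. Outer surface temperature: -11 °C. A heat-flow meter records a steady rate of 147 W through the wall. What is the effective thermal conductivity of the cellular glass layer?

k ≈ 0.044 W/(m·K)

Treating each layer as a thermal resistance in series:
R_carbon steel = L/(kA) = 0.0045/(46.8×8.59) = 1.119×10^-5 K/W
Sum of known resistances R_other = 1.119×10^-5 K/W
Total R = ΔT/Q = 35/147 = 0.2381 K/W
R_cellular glass = R_total − R_other = 0.2381 K/W
k = L/(R·A) = 0.09/(0.2381×8.59)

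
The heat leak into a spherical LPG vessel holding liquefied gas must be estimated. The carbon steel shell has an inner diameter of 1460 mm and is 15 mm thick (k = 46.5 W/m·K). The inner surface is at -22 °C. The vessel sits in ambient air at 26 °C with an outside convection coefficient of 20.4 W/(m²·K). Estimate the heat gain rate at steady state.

For a spherical shell R = (1/r₁ − 1/r₂)/(4πk); film R = 1/(h·4πr²). In series:
R_carbon steel shell = (1/0.73 − 1/0.745)/(4π×46.5) = 4.72×10^-5 K/W
R_outer film = 1/(h·4πr_o²) = 1/(20.4×4π×0.745²) = 0.007028 K/W
R_total = 0.007075 K/W
Q = ΔT/R_total = 48/0.007075

Q ≈ 6780 W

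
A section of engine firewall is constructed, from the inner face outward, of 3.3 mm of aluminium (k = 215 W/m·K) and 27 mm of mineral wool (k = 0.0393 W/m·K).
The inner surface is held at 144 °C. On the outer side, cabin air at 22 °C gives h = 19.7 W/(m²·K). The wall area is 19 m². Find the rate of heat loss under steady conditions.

Q ≈ 3140 W

Thermal resistances in series:
R_aluminium = L/(kA) = 0.0033/(215×19) = 8.078×10^-7 K/W
R_mineral wool = L/(kA) = 0.027/(0.0393×19) = 0.03616 K/W
R_outer film = 1/(h_o·A) = 1/(19.7×19) = 0.002672 K/W
R_total = 0.03883 K/W
Q = ΔT / R_total = 122 / 0.03883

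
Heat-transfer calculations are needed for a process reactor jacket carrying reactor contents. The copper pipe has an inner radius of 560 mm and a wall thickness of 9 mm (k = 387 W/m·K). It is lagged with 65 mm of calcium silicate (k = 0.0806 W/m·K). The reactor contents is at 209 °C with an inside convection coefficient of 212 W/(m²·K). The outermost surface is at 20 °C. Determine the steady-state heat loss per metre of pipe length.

q′ ≈ 879 W/m

Per-layer cylindrical resistances, series-summed:
R_inner film = 1/(h_i·2πr₁L) = 1/(212×2π×0.56×1) = 0.001341 K/W
R_copper pipe wall = ln(569/560)/(2π×387×1) = 6.557×10^-6 K/W
R_calcium silicate = ln(634/569)/(2π×0.0806×1) = 0.2136 K/W
R_total = 0.2149 K/W
Q = ΔT/R_total = 189/0.2149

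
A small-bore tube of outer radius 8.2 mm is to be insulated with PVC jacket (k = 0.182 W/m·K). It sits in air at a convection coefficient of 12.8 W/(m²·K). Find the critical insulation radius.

For a cylinder r_cr = k/h = 0.182/12.8
r_cr = 14.2 mm; since the bare radius (8.2 mm) is below r_cr, adding a thin layer of insulation will *increase* heat loss.

r_cr ≈ 14.2 mm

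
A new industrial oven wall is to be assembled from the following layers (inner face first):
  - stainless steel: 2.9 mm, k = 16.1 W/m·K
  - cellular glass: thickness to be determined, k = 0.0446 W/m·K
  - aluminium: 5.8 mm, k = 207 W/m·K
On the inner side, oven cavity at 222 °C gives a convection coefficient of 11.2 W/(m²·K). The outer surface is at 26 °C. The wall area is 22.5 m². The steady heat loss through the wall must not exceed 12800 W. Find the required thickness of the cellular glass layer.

L ≈ 11.4 mm

Series thermal resistances:
R_inner film = 1/(h_i·A) = 1/(11.2×22.5) = 0.003968 K/W
R_stainless steel = L/(kA) = 0.0029/(16.1×22.5) = 8.006×10^-6 K/W
R_aluminium = L/(kA) = 0.0058/(207×22.5) = 1.245×10^-6 K/W
Sum of the known resistances R_other = 0.003978 K/W
Required total resistance R_tot = ΔT/Q_allow = 196/12800 = 0.01531 K/W
R_cellular glass = R_tot − R_other = 0.01133 K/W
L = R·k·A = 0.01133×0.0446×22.5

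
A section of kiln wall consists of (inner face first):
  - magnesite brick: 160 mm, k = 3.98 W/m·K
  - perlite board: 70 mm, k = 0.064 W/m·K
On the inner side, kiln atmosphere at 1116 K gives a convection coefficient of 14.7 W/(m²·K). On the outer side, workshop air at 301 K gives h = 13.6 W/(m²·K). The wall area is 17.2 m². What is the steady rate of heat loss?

Model the wall as resistances in series:
R_inner film = 1/(h_i·A) = 1/(14.7×17.2) = 0.003955 K/W
R_magnesite brick = L/(kA) = 0.16/(3.98×17.2) = 0.002337 K/W
R_perlite board = L/(kA) = 0.07/(0.064×17.2) = 0.06359 K/W
R_outer film = 1/(h_o·A) = 1/(13.6×17.2) = 0.004275 K/W
R_total = 0.07416 K/W
Q = ΔT / R_total = 815 / 0.07416

Q ≈ 11000 W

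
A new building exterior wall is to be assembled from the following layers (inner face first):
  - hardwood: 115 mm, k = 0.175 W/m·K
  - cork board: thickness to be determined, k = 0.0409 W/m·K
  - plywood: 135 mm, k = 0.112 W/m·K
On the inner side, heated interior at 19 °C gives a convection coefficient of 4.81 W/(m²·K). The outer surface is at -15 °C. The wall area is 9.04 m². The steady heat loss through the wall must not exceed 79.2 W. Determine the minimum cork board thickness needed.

Thermal resistances in series:
R_inner film = 1/(h_i·A) = 1/(4.81×9.04) = 0.023 K/W
R_hardwood = L/(kA) = 0.115/(0.175×9.04) = 0.07269 K/W
R_plywood = L/(kA) = 0.135/(0.112×9.04) = 0.1333 K/W
Sum of the known resistances R_other = 0.229 K/W
Required total resistance R_tot = ΔT/Q_allow = 34/79.2 = 0.4293 K/W
R_cork board = R_tot − R_other = 0.2003 K/W
L = R·k·A = 0.2003×0.0409×9.04

L ≈ 74 mm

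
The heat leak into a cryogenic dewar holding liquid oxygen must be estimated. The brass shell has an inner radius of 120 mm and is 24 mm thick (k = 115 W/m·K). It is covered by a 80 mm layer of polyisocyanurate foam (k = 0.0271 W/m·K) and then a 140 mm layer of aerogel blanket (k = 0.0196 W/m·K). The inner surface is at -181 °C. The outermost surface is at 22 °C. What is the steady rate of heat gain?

Radial (spherical) resistances in series:
R_brass shell = (1/0.12 − 1/0.144)/(4π×115) = 9.611×10^-4 K/W
R_polyisocyanurate foam = (1/0.144 − 1/0.224)/(4π×0.0271) = 7.283 K/W
R_aerogel blanket = (1/0.224 − 1/0.364)/(4π×0.0196) = 6.971 K/W
R_total = 14.26 K/W
Q = ΔT/R_total = 203/14.26

Q ≈ 14.2 W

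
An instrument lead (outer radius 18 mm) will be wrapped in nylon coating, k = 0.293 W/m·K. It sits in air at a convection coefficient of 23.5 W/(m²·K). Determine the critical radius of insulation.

r_cr ≈ 12.5 mm

For a cylinder r_cr = k/h = 0.293/23.5
r_cr = 12.5 mm; since the bare radius (18 mm) is above r_cr, any added insulation will reduce heat loss.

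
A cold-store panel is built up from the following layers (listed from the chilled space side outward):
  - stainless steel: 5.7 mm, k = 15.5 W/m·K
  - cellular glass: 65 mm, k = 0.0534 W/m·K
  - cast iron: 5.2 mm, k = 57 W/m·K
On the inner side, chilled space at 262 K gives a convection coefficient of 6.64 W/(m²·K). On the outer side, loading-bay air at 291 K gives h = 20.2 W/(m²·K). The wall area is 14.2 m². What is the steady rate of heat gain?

Q ≈ 290 W

Model the wall as resistances in series:
R_inner film = 1/(h_i·A) = 1/(6.64×14.2) = 0.01061 K/W
R_stainless steel = L/(kA) = 0.0057/(15.5×14.2) = 2.59×10^-5 K/W
R_cellular glass = L/(kA) = 0.065/(0.0534×14.2) = 0.08572 K/W
R_cast iron = L/(kA) = 0.0052/(57×14.2) = 6.425×10^-6 K/W
R_outer film = 1/(h_o·A) = 1/(20.2×14.2) = 0.003486 K/W
R_total = 0.09984 K/W
Q = ΔT / R_total = 29 / 0.09984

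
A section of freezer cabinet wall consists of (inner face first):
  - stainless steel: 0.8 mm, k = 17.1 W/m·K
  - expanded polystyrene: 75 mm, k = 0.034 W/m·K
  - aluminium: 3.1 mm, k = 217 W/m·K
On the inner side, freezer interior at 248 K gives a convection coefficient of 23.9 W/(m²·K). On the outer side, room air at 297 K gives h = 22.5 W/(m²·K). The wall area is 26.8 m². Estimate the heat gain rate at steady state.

Q ≈ 573 W

Series thermal resistances:
R_inner film = 1/(h_i·A) = 1/(23.9×26.8) = 0.001561 K/W
R_stainless steel = L/(kA) = 0.0008/(17.1×26.8) = 1.746×10^-6 K/W
R_expanded polystyrene = L/(kA) = 0.075/(0.034×26.8) = 0.08231 K/W
R_aluminium = L/(kA) = 0.0031/(217×26.8) = 5.33×10^-7 K/W
R_outer film = 1/(h_o·A) = 1/(22.5×26.8) = 0.001658 K/W
R_total = 0.08553 K/W
Q = ΔT / R_total = 49 / 0.08553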